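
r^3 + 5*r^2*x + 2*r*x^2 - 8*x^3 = (r - x)*(r + 2*x)*(r + 4*x)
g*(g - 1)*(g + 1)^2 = g^4 + g^3 - g^2 - g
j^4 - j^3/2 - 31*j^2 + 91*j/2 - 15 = (j - 5)*(j - 1)*(j - 1/2)*(j + 6)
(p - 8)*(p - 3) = p^2 - 11*p + 24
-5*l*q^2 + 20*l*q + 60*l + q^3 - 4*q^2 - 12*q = (-5*l + q)*(q - 6)*(q + 2)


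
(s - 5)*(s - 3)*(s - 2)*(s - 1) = s^4 - 11*s^3 + 41*s^2 - 61*s + 30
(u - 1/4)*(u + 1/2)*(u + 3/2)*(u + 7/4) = u^4 + 7*u^3/2 + 53*u^2/16 + u/4 - 21/64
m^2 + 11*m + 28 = (m + 4)*(m + 7)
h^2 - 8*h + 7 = (h - 7)*(h - 1)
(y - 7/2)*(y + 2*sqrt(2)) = y^2 - 7*y/2 + 2*sqrt(2)*y - 7*sqrt(2)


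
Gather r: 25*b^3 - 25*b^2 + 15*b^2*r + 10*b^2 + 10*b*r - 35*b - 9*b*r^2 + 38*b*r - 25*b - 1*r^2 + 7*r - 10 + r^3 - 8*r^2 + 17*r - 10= 25*b^3 - 15*b^2 - 60*b + r^3 + r^2*(-9*b - 9) + r*(15*b^2 + 48*b + 24) - 20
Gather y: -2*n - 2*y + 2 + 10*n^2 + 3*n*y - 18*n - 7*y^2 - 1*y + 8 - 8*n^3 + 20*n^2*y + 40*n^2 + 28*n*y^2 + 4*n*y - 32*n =-8*n^3 + 50*n^2 - 52*n + y^2*(28*n - 7) + y*(20*n^2 + 7*n - 3) + 10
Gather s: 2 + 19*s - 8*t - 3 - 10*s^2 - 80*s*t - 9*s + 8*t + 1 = -10*s^2 + s*(10 - 80*t)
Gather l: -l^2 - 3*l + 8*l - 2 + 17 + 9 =-l^2 + 5*l + 24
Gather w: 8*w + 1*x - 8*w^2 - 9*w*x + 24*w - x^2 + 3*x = -8*w^2 + w*(32 - 9*x) - x^2 + 4*x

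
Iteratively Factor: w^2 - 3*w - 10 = (w - 5)*(w + 2)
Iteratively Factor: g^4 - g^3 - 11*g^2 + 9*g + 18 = (g - 2)*(g^3 + g^2 - 9*g - 9) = (g - 2)*(g + 3)*(g^2 - 2*g - 3) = (g - 2)*(g + 1)*(g + 3)*(g - 3)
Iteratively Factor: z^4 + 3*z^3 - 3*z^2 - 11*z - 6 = (z + 3)*(z^3 - 3*z - 2) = (z + 1)*(z + 3)*(z^2 - z - 2) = (z - 2)*(z + 1)*(z + 3)*(z + 1)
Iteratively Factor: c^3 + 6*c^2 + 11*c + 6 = (c + 2)*(c^2 + 4*c + 3) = (c + 2)*(c + 3)*(c + 1)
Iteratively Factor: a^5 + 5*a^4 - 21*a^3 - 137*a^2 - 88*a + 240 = (a - 1)*(a^4 + 6*a^3 - 15*a^2 - 152*a - 240) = (a - 5)*(a - 1)*(a^3 + 11*a^2 + 40*a + 48) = (a - 5)*(a - 1)*(a + 4)*(a^2 + 7*a + 12) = (a - 5)*(a - 1)*(a + 4)^2*(a + 3)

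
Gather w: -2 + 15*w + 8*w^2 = 8*w^2 + 15*w - 2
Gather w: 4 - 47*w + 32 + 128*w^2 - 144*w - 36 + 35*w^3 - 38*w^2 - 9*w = 35*w^3 + 90*w^2 - 200*w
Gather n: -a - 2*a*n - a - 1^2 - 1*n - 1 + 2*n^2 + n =-2*a*n - 2*a + 2*n^2 - 2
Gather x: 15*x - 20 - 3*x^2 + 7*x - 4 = -3*x^2 + 22*x - 24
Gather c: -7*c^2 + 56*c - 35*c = -7*c^2 + 21*c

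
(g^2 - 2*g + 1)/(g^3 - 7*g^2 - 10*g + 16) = (g - 1)/(g^2 - 6*g - 16)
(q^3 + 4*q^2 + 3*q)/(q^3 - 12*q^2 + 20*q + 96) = q*(q^2 + 4*q + 3)/(q^3 - 12*q^2 + 20*q + 96)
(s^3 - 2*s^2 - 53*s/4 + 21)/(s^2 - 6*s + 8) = (s^2 + 2*s - 21/4)/(s - 2)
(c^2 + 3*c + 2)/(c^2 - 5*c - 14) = (c + 1)/(c - 7)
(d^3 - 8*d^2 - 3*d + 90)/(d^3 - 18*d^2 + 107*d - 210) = (d + 3)/(d - 7)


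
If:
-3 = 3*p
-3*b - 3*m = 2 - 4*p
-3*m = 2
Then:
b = -4/3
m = -2/3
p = -1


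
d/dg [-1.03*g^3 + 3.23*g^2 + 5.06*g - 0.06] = -3.09*g^2 + 6.46*g + 5.06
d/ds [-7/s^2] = 14/s^3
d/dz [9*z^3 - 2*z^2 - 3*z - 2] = 27*z^2 - 4*z - 3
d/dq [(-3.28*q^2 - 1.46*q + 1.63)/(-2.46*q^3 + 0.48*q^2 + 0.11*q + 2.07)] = (-8.0688*q^4 - 7.1832*q^3 + 12.3694*q^2 - 15.144*q - 3.2015)/(6.0516*q^6 - 2.3616*q^5 - 0.3108*q^4 - 10.0788*q^3 + 1.9993*q^2 + 0.4554*q + 4.2849)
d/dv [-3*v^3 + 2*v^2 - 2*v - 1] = -9*v^2 + 4*v - 2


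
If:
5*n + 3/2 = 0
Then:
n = -3/10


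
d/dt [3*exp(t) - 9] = 3*exp(t)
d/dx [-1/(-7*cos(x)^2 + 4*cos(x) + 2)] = 2*(7*cos(x) - 2)*sin(x)/(-7*cos(x)^2 + 4*cos(x) + 2)^2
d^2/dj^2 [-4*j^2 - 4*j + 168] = -8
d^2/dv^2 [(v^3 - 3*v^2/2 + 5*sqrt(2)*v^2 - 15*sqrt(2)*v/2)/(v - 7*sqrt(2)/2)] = 2*(4*v^3 - 42*sqrt(2)*v^2 + 294*v - 357 + 490*sqrt(2))/(4*v^3 - 42*sqrt(2)*v^2 + 294*v - 343*sqrt(2))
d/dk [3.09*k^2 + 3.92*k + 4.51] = 6.18*k + 3.92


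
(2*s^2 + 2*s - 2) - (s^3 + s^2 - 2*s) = -s^3 + s^2 + 4*s - 2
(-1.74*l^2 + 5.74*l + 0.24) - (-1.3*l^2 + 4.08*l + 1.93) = -0.44*l^2 + 1.66*l - 1.69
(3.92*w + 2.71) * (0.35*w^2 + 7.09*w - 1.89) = 1.372*w^3 + 28.7413*w^2 + 11.8051*w - 5.1219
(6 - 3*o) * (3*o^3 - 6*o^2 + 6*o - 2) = -9*o^4 + 36*o^3 - 54*o^2 + 42*o - 12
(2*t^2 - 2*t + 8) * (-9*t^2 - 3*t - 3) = -18*t^4 + 12*t^3 - 72*t^2 - 18*t - 24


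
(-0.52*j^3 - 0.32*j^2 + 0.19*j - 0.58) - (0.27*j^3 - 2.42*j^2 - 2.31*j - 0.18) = -0.79*j^3 + 2.1*j^2 + 2.5*j - 0.4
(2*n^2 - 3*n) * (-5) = -10*n^2 + 15*n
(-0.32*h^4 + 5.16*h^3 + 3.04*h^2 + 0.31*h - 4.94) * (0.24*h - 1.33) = -0.0768*h^5 + 1.664*h^4 - 6.1332*h^3 - 3.9688*h^2 - 1.5979*h + 6.5702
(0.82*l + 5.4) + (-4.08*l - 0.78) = 4.62 - 3.26*l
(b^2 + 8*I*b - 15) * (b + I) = b^3 + 9*I*b^2 - 23*b - 15*I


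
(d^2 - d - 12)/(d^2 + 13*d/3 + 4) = 3*(d - 4)/(3*d + 4)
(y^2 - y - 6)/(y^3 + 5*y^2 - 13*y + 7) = (y^2 - y - 6)/(y^3 + 5*y^2 - 13*y + 7)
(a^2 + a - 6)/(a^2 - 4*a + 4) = (a + 3)/(a - 2)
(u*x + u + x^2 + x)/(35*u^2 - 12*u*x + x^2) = (u*x + u + x^2 + x)/(35*u^2 - 12*u*x + x^2)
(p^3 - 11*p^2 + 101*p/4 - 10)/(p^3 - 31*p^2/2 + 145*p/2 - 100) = (p - 1/2)/(p - 5)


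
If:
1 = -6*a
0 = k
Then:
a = -1/6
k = 0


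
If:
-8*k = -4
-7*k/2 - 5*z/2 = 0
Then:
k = 1/2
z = -7/10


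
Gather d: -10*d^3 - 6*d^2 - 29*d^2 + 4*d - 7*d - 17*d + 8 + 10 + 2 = -10*d^3 - 35*d^2 - 20*d + 20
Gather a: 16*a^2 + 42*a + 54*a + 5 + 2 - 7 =16*a^2 + 96*a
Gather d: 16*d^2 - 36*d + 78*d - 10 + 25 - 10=16*d^2 + 42*d + 5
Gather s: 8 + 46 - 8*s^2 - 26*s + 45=-8*s^2 - 26*s + 99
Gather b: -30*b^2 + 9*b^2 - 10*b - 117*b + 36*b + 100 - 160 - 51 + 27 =-21*b^2 - 91*b - 84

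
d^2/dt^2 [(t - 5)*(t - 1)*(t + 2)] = 6*t - 8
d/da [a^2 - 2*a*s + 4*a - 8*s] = 2*a - 2*s + 4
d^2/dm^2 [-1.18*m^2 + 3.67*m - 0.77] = -2.36000000000000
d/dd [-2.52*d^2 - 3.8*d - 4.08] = -5.04*d - 3.8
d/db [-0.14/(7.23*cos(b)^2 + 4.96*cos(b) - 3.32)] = -(2.0244*cos(b) + 0.6944)*sin(b)/(7.23*cos(b)^2 + 4.96*cos(b) - 3.32)^2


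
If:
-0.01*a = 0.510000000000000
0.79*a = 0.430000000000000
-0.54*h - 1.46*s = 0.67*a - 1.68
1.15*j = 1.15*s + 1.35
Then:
No Solution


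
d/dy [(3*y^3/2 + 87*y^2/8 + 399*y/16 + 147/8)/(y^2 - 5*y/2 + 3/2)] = 3*(16*y^4 - 80*y^3 - 484*y^2 - 44*y + 889)/(8*(4*y^4 - 20*y^3 + 37*y^2 - 30*y + 9))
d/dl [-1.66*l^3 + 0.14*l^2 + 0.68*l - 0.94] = -4.98*l^2 + 0.28*l + 0.68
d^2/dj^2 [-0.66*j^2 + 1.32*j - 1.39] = -1.32000000000000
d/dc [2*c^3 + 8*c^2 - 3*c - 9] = 6*c^2 + 16*c - 3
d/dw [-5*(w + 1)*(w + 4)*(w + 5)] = -15*w^2 - 100*w - 145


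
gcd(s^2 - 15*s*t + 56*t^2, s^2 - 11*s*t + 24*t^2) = s - 8*t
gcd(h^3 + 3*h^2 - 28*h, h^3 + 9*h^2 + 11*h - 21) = h + 7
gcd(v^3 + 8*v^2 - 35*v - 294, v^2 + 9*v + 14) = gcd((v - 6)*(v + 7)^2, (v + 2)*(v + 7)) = v + 7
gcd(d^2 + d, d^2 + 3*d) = d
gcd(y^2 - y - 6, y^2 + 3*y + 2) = y + 2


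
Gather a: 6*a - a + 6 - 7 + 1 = 5*a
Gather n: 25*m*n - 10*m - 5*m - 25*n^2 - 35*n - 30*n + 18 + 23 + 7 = -15*m - 25*n^2 + n*(25*m - 65) + 48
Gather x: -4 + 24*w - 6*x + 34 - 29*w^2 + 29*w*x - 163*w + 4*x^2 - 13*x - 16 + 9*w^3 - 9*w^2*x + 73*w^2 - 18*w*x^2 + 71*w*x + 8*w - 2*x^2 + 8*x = 9*w^3 + 44*w^2 - 131*w + x^2*(2 - 18*w) + x*(-9*w^2 + 100*w - 11) + 14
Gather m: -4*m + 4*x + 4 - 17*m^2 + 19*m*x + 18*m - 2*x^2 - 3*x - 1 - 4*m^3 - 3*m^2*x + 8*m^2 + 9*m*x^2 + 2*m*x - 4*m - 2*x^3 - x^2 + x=-4*m^3 + m^2*(-3*x - 9) + m*(9*x^2 + 21*x + 10) - 2*x^3 - 3*x^2 + 2*x + 3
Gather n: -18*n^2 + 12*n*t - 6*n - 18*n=-18*n^2 + n*(12*t - 24)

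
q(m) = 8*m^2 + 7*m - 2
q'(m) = 16*m + 7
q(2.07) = 46.77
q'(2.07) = 40.12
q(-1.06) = -0.43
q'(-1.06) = -9.96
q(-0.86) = -2.10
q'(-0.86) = -6.76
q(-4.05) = 100.87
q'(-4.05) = -57.80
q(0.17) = -0.58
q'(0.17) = 9.72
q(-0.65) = -3.17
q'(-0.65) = -3.40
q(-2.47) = 29.52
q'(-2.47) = -32.52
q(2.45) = 63.17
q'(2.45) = 46.20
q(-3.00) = 49.00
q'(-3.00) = -41.00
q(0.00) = -2.00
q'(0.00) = 7.00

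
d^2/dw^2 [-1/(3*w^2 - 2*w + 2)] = 2*(9*w^2 - 6*w - 4*(3*w - 1)^2 + 6)/(3*w^2 - 2*w + 2)^3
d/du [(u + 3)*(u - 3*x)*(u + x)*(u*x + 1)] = x*(u + 3)*(u - 3*x)*(u + x) + (u + 3)*(u - 3*x)*(u*x + 1) + (u + 3)*(u + x)*(u*x + 1) + (u - 3*x)*(u + x)*(u*x + 1)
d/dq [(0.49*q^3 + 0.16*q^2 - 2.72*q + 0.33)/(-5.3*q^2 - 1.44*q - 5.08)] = (-2.597*q^4 - 1.4112*q^3 - 22.114*q^2 + 1.8724*q + 14.2928)/(28.09*q^4 + 15.264*q^3 + 55.9216*q^2 + 14.6304*q + 25.8064)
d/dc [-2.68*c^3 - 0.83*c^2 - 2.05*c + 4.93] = -8.04*c^2 - 1.66*c - 2.05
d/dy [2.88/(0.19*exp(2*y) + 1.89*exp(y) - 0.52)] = (-1.0944*exp(y) - 5.4432)*exp(y)/(0.19*exp(2*y) + 1.89*exp(y) - 0.52)^2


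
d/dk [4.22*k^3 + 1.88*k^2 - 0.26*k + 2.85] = 12.66*k^2 + 3.76*k - 0.26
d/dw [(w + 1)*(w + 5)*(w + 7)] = 3*w^2 + 26*w + 47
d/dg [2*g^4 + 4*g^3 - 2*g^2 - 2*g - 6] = 8*g^3 + 12*g^2 - 4*g - 2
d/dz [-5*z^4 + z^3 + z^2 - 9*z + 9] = -20*z^3 + 3*z^2 + 2*z - 9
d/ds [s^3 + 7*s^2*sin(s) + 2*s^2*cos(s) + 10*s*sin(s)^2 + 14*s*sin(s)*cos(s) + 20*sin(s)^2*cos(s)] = -2*s^2*sin(s) + 7*s^2*cos(s) + 3*s^2 + 14*s*sin(s) + 10*s*sin(2*s) + 4*s*cos(s) + 14*s*cos(2*s) - 5*sin(s) + 7*sin(2*s) + 15*sin(3*s) - 5*cos(2*s) + 5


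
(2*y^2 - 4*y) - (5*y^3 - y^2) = -5*y^3 + 3*y^2 - 4*y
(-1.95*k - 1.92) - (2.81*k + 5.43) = -4.76*k - 7.35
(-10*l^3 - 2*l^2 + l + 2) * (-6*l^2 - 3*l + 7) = 60*l^5 + 42*l^4 - 70*l^3 - 29*l^2 + l + 14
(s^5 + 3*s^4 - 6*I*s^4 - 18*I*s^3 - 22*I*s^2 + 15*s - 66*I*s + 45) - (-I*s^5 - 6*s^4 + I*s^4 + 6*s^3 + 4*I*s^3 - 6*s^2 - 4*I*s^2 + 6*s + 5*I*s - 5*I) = s^5 + I*s^5 + 9*s^4 - 7*I*s^4 - 6*s^3 - 22*I*s^3 + 6*s^2 - 18*I*s^2 + 9*s - 71*I*s + 45 + 5*I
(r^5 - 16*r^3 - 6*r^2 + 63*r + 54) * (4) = 4*r^5 - 64*r^3 - 24*r^2 + 252*r + 216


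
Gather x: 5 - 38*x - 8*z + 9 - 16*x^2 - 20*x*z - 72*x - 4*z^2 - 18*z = -16*x^2 + x*(-20*z - 110) - 4*z^2 - 26*z + 14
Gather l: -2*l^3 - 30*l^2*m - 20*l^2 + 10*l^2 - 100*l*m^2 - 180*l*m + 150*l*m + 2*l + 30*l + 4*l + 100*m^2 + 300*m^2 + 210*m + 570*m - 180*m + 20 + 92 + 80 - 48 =-2*l^3 + l^2*(-30*m - 10) + l*(-100*m^2 - 30*m + 36) + 400*m^2 + 600*m + 144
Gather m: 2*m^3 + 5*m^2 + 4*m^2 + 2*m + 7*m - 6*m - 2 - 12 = 2*m^3 + 9*m^2 + 3*m - 14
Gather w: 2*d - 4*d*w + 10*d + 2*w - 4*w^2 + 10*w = 12*d - 4*w^2 + w*(12 - 4*d)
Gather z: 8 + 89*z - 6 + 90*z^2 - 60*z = 90*z^2 + 29*z + 2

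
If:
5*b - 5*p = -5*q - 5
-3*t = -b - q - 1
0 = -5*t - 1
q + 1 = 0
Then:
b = -3/5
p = -3/5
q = -1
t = -1/5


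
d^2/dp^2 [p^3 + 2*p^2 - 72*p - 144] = 6*p + 4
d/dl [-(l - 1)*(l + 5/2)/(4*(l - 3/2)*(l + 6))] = (-12*l^2 + 52*l + 9)/(4*(4*l^4 + 36*l^3 + 9*l^2 - 324*l + 324))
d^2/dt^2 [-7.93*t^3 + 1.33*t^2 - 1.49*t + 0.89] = 2.66 - 47.58*t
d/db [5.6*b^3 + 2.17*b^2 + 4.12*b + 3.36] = 16.8*b^2 + 4.34*b + 4.12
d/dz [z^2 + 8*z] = 2*z + 8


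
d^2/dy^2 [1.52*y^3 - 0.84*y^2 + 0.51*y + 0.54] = 9.12*y - 1.68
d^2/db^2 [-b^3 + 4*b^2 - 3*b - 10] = 8 - 6*b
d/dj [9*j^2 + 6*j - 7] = 18*j + 6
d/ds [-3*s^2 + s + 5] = 1 - 6*s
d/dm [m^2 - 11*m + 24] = 2*m - 11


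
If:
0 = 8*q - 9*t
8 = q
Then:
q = 8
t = 64/9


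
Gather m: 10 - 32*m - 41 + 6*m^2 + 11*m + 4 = 6*m^2 - 21*m - 27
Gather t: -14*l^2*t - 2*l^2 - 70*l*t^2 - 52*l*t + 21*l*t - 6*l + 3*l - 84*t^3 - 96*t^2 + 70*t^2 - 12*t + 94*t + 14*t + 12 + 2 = -2*l^2 - 3*l - 84*t^3 + t^2*(-70*l - 26) + t*(-14*l^2 - 31*l + 96) + 14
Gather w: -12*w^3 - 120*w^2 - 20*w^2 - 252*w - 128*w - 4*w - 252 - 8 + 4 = -12*w^3 - 140*w^2 - 384*w - 256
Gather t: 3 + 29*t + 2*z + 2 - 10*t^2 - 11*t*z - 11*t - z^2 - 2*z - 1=-10*t^2 + t*(18 - 11*z) - z^2 + 4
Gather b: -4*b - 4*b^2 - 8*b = -4*b^2 - 12*b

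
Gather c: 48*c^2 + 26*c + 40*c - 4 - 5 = 48*c^2 + 66*c - 9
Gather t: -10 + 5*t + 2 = 5*t - 8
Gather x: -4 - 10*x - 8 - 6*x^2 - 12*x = -6*x^2 - 22*x - 12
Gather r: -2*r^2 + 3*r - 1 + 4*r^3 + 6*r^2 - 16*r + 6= 4*r^3 + 4*r^2 - 13*r + 5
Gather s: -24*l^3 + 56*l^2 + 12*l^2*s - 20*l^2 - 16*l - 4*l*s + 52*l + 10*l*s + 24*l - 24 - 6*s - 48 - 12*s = -24*l^3 + 36*l^2 + 60*l + s*(12*l^2 + 6*l - 18) - 72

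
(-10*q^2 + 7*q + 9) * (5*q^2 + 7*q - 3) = -50*q^4 - 35*q^3 + 124*q^2 + 42*q - 27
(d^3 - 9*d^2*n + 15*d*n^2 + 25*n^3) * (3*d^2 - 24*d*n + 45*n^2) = 3*d^5 - 51*d^4*n + 306*d^3*n^2 - 690*d^2*n^3 + 75*d*n^4 + 1125*n^5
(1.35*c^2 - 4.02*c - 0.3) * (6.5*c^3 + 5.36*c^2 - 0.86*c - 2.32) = 8.775*c^5 - 18.894*c^4 - 24.6582*c^3 - 1.2828*c^2 + 9.5844*c + 0.696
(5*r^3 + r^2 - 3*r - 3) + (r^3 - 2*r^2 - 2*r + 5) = 6*r^3 - r^2 - 5*r + 2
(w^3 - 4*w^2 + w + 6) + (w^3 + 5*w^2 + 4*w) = 2*w^3 + w^2 + 5*w + 6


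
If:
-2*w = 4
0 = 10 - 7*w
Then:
No Solution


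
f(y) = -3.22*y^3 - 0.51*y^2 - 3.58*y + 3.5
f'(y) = -9.66*y^2 - 1.02*y - 3.58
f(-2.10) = 38.59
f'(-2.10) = -44.04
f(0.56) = 0.77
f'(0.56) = -7.18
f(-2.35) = 50.89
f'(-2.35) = -54.53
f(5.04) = -439.74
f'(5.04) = -254.10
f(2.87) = -87.10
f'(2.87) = -86.08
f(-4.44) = 291.18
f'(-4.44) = -189.48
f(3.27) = -126.25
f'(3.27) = -110.21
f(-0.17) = 4.11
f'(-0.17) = -3.69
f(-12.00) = 5537.18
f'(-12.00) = -1382.38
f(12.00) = -5677.06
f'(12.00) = -1406.86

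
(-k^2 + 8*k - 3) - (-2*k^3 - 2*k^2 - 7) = 2*k^3 + k^2 + 8*k + 4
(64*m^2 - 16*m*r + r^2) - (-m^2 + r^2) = 65*m^2 - 16*m*r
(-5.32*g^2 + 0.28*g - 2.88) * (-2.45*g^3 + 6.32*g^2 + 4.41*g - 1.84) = 13.034*g^5 - 34.3084*g^4 - 14.6356*g^3 - 7.178*g^2 - 13.216*g + 5.2992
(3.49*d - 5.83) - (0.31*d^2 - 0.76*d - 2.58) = -0.31*d^2 + 4.25*d - 3.25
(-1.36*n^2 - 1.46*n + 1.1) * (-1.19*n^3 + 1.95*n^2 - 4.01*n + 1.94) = 1.6184*n^5 - 0.9146*n^4 + 1.2976*n^3 + 5.3612*n^2 - 7.2434*n + 2.134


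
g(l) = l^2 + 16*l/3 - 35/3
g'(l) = 2*l + 16/3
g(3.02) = 13.56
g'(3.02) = 11.37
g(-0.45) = -13.86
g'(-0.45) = 4.43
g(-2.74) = -18.77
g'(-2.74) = -0.15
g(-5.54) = -10.52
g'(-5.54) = -5.75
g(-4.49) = -15.45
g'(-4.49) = -3.65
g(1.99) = 2.91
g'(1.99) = 9.31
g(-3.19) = -18.50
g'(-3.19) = -1.05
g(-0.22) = -12.79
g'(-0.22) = 4.89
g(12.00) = 196.33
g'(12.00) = 29.33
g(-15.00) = 133.33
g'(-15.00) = -24.67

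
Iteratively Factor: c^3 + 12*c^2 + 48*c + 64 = (c + 4)*(c^2 + 8*c + 16) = (c + 4)^2*(c + 4)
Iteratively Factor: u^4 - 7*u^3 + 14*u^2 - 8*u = (u - 2)*(u^3 - 5*u^2 + 4*u) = (u - 2)*(u - 1)*(u^2 - 4*u) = (u - 4)*(u - 2)*(u - 1)*(u)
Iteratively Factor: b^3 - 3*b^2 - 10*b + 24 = (b - 2)*(b^2 - b - 12) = (b - 2)*(b + 3)*(b - 4)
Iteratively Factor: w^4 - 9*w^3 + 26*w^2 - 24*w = (w - 2)*(w^3 - 7*w^2 + 12*w) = (w - 4)*(w - 2)*(w^2 - 3*w) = (w - 4)*(w - 3)*(w - 2)*(w)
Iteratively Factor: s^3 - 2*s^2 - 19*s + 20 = (s - 5)*(s^2 + 3*s - 4) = (s - 5)*(s + 4)*(s - 1)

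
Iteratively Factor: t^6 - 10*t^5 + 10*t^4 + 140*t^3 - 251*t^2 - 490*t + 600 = (t + 2)*(t^5 - 12*t^4 + 34*t^3 + 72*t^2 - 395*t + 300) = (t + 2)*(t + 3)*(t^4 - 15*t^3 + 79*t^2 - 165*t + 100) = (t - 5)*(t + 2)*(t + 3)*(t^3 - 10*t^2 + 29*t - 20) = (t - 5)^2*(t + 2)*(t + 3)*(t^2 - 5*t + 4) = (t - 5)^2*(t - 1)*(t + 2)*(t + 3)*(t - 4)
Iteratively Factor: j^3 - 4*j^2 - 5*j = (j)*(j^2 - 4*j - 5) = j*(j - 5)*(j + 1)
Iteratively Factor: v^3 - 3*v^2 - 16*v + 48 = (v - 3)*(v^2 - 16) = (v - 3)*(v + 4)*(v - 4)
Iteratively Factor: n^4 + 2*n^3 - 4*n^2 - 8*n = (n - 2)*(n^3 + 4*n^2 + 4*n) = (n - 2)*(n + 2)*(n^2 + 2*n) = (n - 2)*(n + 2)^2*(n)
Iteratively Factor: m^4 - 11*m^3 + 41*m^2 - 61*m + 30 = (m - 3)*(m^3 - 8*m^2 + 17*m - 10) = (m - 3)*(m - 1)*(m^2 - 7*m + 10) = (m - 3)*(m - 2)*(m - 1)*(m - 5)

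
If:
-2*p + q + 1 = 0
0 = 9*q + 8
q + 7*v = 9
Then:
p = 1/18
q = -8/9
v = 89/63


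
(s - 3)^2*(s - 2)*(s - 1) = s^4 - 9*s^3 + 29*s^2 - 39*s + 18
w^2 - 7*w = w*(w - 7)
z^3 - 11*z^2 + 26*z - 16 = (z - 8)*(z - 2)*(z - 1)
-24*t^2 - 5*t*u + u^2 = (-8*t + u)*(3*t + u)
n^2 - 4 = (n - 2)*(n + 2)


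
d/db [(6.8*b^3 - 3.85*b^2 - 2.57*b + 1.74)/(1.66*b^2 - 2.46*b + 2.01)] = (11.288*b^4 - 33.456*b^3 + 54.7412*b^2 - 21.2538*b - 0.885299999999999)/(2.7556*b^4 - 8.1672*b^3 + 12.7248*b^2 - 9.8892*b + 4.0401)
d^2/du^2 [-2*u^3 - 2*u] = -12*u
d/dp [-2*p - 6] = -2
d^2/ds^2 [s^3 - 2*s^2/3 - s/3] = 6*s - 4/3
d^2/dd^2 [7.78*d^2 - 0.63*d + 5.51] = 15.5600000000000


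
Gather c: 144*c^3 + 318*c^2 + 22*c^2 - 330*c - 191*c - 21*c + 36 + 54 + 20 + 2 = 144*c^3 + 340*c^2 - 542*c + 112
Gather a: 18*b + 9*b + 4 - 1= 27*b + 3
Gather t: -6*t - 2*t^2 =-2*t^2 - 6*t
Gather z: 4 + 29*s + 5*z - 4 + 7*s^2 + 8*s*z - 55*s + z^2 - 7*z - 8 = 7*s^2 - 26*s + z^2 + z*(8*s - 2) - 8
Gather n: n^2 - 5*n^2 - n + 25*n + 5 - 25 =-4*n^2 + 24*n - 20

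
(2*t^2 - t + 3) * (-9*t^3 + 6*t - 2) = -18*t^5 + 9*t^4 - 15*t^3 - 10*t^2 + 20*t - 6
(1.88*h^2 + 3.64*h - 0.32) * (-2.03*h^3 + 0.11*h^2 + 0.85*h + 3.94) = -3.8164*h^5 - 7.1824*h^4 + 2.648*h^3 + 10.466*h^2 + 14.0696*h - 1.2608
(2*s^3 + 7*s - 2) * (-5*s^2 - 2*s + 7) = -10*s^5 - 4*s^4 - 21*s^3 - 4*s^2 + 53*s - 14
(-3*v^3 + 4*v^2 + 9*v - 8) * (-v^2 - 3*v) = 3*v^5 + 5*v^4 - 21*v^3 - 19*v^2 + 24*v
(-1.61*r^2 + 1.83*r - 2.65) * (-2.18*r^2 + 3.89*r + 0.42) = 3.5098*r^4 - 10.2523*r^3 + 12.2195*r^2 - 9.5399*r - 1.113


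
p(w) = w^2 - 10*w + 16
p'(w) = 2*w - 10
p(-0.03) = 16.30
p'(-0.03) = -10.06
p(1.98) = 0.12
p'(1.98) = -6.04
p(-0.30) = 19.09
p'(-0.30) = -10.60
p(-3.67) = 66.17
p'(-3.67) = -17.34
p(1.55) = 2.90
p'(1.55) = -6.90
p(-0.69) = 23.38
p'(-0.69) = -11.38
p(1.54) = 2.97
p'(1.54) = -6.92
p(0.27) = 13.37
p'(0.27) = -9.46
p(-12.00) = 280.00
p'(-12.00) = -34.00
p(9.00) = 7.00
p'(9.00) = 8.00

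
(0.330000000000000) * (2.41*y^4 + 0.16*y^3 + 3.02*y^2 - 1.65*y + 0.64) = 0.7953*y^4 + 0.0528*y^3 + 0.9966*y^2 - 0.5445*y + 0.2112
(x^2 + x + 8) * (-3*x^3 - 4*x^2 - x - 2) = -3*x^5 - 7*x^4 - 29*x^3 - 35*x^2 - 10*x - 16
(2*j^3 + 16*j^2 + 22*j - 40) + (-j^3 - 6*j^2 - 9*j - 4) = j^3 + 10*j^2 + 13*j - 44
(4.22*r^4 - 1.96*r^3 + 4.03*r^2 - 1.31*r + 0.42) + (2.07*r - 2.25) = 4.22*r^4 - 1.96*r^3 + 4.03*r^2 + 0.76*r - 1.83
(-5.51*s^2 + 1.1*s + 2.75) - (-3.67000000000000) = -5.51*s^2 + 1.1*s + 6.42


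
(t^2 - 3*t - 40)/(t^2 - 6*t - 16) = (t + 5)/(t + 2)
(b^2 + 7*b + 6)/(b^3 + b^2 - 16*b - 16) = (b + 6)/(b^2 - 16)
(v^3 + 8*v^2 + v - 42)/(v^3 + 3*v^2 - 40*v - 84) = (v^2 + v - 6)/(v^2 - 4*v - 12)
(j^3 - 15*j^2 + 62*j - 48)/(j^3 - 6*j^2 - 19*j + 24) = (j - 6)/(j + 3)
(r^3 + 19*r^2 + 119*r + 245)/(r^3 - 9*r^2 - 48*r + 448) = (r^2 + 12*r + 35)/(r^2 - 16*r + 64)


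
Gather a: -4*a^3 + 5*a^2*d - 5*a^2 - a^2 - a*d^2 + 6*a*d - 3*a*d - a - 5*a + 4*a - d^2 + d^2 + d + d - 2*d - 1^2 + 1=-4*a^3 + a^2*(5*d - 6) + a*(-d^2 + 3*d - 2)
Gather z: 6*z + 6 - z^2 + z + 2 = -z^2 + 7*z + 8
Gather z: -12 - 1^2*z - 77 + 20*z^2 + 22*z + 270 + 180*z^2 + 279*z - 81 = 200*z^2 + 300*z + 100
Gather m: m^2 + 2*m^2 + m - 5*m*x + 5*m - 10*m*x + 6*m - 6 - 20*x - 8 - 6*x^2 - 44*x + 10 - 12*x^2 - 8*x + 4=3*m^2 + m*(12 - 15*x) - 18*x^2 - 72*x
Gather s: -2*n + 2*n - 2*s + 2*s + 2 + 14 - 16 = 0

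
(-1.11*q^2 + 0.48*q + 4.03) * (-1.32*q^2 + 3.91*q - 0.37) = 1.4652*q^4 - 4.9737*q^3 - 3.0321*q^2 + 15.5797*q - 1.4911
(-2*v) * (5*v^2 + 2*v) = -10*v^3 - 4*v^2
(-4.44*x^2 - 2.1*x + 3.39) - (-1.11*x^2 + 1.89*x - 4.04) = -3.33*x^2 - 3.99*x + 7.43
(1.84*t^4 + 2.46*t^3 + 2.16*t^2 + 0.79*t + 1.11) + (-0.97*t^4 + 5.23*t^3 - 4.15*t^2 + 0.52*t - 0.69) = 0.87*t^4 + 7.69*t^3 - 1.99*t^2 + 1.31*t + 0.42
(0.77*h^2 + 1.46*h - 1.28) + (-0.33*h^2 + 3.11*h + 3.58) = 0.44*h^2 + 4.57*h + 2.3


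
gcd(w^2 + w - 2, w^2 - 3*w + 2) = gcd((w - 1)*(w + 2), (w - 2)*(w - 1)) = w - 1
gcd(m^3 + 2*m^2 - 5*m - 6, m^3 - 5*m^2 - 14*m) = 1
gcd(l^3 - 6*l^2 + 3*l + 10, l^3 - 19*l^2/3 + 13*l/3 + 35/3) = l^2 - 4*l - 5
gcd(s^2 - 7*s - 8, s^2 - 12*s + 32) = s - 8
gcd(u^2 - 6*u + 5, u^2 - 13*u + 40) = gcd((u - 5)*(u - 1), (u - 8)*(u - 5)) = u - 5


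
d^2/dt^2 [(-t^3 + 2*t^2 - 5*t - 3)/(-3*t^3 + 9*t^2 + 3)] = 2*(t^6 + 15*t^5 - 21*t^4 - 44*t^3 + 129*t^2 - 33*t - 11)/(3*(t^9 - 9*t^8 + 27*t^7 - 30*t^6 + 18*t^5 - 27*t^4 + 3*t^3 - 9*t^2 - 1))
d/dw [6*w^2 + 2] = 12*w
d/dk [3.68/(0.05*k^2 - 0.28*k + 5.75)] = (1.0304 - 0.368*k)/(0.05*k^2 - 0.28*k + 5.75)^2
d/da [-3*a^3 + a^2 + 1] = a*(2 - 9*a)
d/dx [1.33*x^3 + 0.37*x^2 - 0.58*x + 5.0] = 3.99*x^2 + 0.74*x - 0.58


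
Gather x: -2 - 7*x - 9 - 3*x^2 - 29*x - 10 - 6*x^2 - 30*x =-9*x^2 - 66*x - 21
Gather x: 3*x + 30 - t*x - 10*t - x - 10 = -10*t + x*(2 - t) + 20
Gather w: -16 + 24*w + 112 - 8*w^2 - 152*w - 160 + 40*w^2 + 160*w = 32*w^2 + 32*w - 64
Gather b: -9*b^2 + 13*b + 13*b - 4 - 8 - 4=-9*b^2 + 26*b - 16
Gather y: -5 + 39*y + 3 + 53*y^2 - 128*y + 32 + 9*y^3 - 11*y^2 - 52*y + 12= 9*y^3 + 42*y^2 - 141*y + 42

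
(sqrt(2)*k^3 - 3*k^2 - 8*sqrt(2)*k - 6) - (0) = sqrt(2)*k^3 - 3*k^2 - 8*sqrt(2)*k - 6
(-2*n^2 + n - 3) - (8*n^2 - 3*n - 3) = -10*n^2 + 4*n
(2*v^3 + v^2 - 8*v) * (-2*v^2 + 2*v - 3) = -4*v^5 + 2*v^4 + 12*v^3 - 19*v^2 + 24*v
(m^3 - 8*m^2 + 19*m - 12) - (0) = m^3 - 8*m^2 + 19*m - 12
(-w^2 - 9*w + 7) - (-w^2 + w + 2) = 5 - 10*w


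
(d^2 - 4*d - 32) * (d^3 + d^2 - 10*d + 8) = d^5 - 3*d^4 - 46*d^3 + 16*d^2 + 288*d - 256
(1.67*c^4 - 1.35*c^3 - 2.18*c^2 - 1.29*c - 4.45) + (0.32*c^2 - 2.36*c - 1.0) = 1.67*c^4 - 1.35*c^3 - 1.86*c^2 - 3.65*c - 5.45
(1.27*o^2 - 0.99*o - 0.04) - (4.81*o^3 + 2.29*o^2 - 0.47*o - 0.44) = -4.81*o^3 - 1.02*o^2 - 0.52*o + 0.4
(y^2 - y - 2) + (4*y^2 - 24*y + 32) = 5*y^2 - 25*y + 30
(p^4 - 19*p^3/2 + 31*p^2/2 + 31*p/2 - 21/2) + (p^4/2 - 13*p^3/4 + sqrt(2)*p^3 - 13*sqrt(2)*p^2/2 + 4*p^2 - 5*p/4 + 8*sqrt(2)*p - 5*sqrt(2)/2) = 3*p^4/2 - 51*p^3/4 + sqrt(2)*p^3 - 13*sqrt(2)*p^2/2 + 39*p^2/2 + 8*sqrt(2)*p + 57*p/4 - 21/2 - 5*sqrt(2)/2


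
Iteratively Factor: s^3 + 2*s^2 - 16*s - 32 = (s - 4)*(s^2 + 6*s + 8) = (s - 4)*(s + 2)*(s + 4)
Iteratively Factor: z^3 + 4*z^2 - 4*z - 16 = (z - 2)*(z^2 + 6*z + 8) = (z - 2)*(z + 4)*(z + 2)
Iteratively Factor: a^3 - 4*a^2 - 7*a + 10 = (a - 1)*(a^2 - 3*a - 10) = (a - 1)*(a + 2)*(a - 5)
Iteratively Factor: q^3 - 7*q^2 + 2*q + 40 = (q - 5)*(q^2 - 2*q - 8) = (q - 5)*(q - 4)*(q + 2)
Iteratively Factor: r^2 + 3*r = (r)*(r + 3)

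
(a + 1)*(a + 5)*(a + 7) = a^3 + 13*a^2 + 47*a + 35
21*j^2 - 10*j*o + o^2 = (-7*j + o)*(-3*j + o)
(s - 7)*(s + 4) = s^2 - 3*s - 28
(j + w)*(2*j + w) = 2*j^2 + 3*j*w + w^2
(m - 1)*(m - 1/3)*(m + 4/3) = m^3 - 13*m/9 + 4/9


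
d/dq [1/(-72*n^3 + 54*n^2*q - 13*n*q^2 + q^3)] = (-54*n^2 + 26*n*q - 3*q^2)/(72*n^3 - 54*n^2*q + 13*n*q^2 - q^3)^2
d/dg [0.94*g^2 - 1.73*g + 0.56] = 1.88*g - 1.73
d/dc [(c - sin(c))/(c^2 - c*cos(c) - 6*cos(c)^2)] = (-(c - sin(c))*(c*sin(c) + 2*c + 6*sin(2*c) - cos(c)) + (cos(c) - 1)*(-c^2 + c*cos(c) + 6*cos(c)^2))/((c - 3*cos(c))^2*(c + 2*cos(c))^2)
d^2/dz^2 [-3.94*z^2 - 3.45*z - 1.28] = -7.88000000000000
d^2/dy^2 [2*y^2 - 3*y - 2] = 4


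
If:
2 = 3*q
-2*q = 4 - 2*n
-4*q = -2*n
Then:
No Solution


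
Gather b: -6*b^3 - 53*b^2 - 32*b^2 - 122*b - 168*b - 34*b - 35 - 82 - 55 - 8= -6*b^3 - 85*b^2 - 324*b - 180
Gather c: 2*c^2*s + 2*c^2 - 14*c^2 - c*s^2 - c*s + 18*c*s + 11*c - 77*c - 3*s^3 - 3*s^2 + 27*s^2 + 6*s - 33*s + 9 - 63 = c^2*(2*s - 12) + c*(-s^2 + 17*s - 66) - 3*s^3 + 24*s^2 - 27*s - 54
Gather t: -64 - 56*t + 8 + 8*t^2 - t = 8*t^2 - 57*t - 56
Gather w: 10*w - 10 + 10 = 10*w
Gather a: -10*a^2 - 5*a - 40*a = -10*a^2 - 45*a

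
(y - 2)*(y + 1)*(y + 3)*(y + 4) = y^4 + 6*y^3 + 3*y^2 - 26*y - 24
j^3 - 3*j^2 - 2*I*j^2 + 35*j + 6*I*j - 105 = (j - 3)*(j - 7*I)*(j + 5*I)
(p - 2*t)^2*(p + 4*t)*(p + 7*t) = p^4 + 7*p^3*t - 12*p^2*t^2 - 68*p*t^3 + 112*t^4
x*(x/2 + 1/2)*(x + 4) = x^3/2 + 5*x^2/2 + 2*x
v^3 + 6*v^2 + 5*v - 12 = (v - 1)*(v + 3)*(v + 4)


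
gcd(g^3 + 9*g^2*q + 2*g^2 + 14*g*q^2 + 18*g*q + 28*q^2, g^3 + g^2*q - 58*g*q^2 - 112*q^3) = g^2 + 9*g*q + 14*q^2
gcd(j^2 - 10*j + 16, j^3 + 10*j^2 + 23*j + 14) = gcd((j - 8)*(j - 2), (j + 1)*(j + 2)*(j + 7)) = 1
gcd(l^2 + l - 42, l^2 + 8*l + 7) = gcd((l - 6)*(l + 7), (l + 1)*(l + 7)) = l + 7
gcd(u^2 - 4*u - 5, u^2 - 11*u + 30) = u - 5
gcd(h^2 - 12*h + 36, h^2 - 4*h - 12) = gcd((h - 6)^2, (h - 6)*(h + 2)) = h - 6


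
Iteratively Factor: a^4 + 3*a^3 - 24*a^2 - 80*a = (a - 5)*(a^3 + 8*a^2 + 16*a) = a*(a - 5)*(a^2 + 8*a + 16) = a*(a - 5)*(a + 4)*(a + 4)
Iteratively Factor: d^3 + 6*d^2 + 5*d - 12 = (d + 3)*(d^2 + 3*d - 4) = (d + 3)*(d + 4)*(d - 1)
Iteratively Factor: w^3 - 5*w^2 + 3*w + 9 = (w + 1)*(w^2 - 6*w + 9) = (w - 3)*(w + 1)*(w - 3)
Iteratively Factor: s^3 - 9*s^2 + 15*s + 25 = (s - 5)*(s^2 - 4*s - 5) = (s - 5)^2*(s + 1)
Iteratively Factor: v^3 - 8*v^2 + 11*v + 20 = (v + 1)*(v^2 - 9*v + 20) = (v - 4)*(v + 1)*(v - 5)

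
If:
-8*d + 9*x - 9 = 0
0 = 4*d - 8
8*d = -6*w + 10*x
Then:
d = 2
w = 53/27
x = 25/9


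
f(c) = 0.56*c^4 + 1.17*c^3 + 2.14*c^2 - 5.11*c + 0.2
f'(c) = 2.24*c^3 + 3.51*c^2 + 4.28*c - 5.11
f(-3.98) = 121.19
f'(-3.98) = -107.76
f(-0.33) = 2.08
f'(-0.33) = -6.22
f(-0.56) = 3.58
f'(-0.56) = -6.80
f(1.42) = 2.89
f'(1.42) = 14.46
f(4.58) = 380.50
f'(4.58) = 303.32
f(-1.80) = 15.39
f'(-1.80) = -14.51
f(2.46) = 38.51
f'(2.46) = 60.01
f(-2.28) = 24.24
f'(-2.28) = -23.17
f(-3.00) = 48.56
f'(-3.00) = -46.84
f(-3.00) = 48.56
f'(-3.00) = -46.84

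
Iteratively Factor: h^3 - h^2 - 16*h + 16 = (h - 1)*(h^2 - 16) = (h - 4)*(h - 1)*(h + 4)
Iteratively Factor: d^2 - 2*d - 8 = (d - 4)*(d + 2)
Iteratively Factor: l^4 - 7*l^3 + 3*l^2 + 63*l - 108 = (l - 4)*(l^3 - 3*l^2 - 9*l + 27) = (l - 4)*(l - 3)*(l^2 - 9) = (l - 4)*(l - 3)^2*(l + 3)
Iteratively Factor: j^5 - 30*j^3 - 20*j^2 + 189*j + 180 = (j - 5)*(j^4 + 5*j^3 - 5*j^2 - 45*j - 36) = (j - 5)*(j + 4)*(j^3 + j^2 - 9*j - 9) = (j - 5)*(j + 3)*(j + 4)*(j^2 - 2*j - 3) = (j - 5)*(j + 1)*(j + 3)*(j + 4)*(j - 3)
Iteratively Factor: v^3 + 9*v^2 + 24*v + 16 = (v + 4)*(v^2 + 5*v + 4) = (v + 1)*(v + 4)*(v + 4)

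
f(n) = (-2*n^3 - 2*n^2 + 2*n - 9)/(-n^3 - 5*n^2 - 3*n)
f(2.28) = 0.86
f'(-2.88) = 3.86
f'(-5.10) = 10.72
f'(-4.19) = 530.76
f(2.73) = 0.90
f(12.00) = 1.50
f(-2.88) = -1.84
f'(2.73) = 0.10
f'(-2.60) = 3.06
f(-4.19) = -57.33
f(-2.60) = -0.88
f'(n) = (-6*n^2 - 4*n + 2)/(-n^3 - 5*n^2 - 3*n) + (3*n^2 + 10*n + 3)*(-2*n^3 - 2*n^2 + 2*n - 9)/(-n^3 - 5*n^2 - 3*n)^2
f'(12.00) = 0.03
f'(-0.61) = 551.30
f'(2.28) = 0.06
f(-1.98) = 0.89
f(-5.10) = 10.84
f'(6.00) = 0.08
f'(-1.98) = 3.07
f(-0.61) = -53.49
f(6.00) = 1.21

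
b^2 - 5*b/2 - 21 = (b - 6)*(b + 7/2)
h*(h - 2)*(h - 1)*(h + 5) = h^4 + 2*h^3 - 13*h^2 + 10*h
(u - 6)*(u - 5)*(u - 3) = u^3 - 14*u^2 + 63*u - 90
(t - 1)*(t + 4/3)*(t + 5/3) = t^3 + 2*t^2 - 7*t/9 - 20/9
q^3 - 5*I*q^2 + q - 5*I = (q - 5*I)*(q - I)*(q + I)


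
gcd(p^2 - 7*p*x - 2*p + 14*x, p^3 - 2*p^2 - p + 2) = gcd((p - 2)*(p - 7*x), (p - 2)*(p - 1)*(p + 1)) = p - 2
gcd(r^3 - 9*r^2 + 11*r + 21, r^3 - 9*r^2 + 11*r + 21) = r^3 - 9*r^2 + 11*r + 21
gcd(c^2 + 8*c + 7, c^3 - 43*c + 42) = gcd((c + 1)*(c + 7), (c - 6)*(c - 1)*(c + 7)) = c + 7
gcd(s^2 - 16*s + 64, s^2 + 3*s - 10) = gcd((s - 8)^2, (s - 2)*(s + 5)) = 1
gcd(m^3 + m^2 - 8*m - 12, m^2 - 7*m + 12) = m - 3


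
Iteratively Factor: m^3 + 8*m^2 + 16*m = (m + 4)*(m^2 + 4*m) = m*(m + 4)*(m + 4)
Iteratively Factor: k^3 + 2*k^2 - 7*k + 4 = (k + 4)*(k^2 - 2*k + 1) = (k - 1)*(k + 4)*(k - 1)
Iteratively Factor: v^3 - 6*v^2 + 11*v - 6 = (v - 3)*(v^2 - 3*v + 2) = (v - 3)*(v - 2)*(v - 1)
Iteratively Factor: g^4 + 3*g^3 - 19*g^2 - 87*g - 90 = (g + 3)*(g^3 - 19*g - 30) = (g - 5)*(g + 3)*(g^2 + 5*g + 6) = (g - 5)*(g + 3)^2*(g + 2)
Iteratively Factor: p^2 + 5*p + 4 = (p + 4)*(p + 1)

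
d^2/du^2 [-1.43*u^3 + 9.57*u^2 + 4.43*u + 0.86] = 19.14 - 8.58*u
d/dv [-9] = 0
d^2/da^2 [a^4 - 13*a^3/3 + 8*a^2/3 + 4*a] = 12*a^2 - 26*a + 16/3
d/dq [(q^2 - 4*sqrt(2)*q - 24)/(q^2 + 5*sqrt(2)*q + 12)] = 9*(sqrt(2)*q^2 + 8*q + 8*sqrt(2))/(q^4 + 10*sqrt(2)*q^3 + 74*q^2 + 120*sqrt(2)*q + 144)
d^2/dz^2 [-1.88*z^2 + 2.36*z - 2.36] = -3.76000000000000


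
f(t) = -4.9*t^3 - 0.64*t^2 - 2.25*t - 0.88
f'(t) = -14.7*t^2 - 1.28*t - 2.25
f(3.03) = -149.88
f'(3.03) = -141.09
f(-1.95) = 37.41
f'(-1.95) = -55.65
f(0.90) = -7.00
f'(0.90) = -15.31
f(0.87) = -6.55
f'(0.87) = -14.49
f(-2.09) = 45.76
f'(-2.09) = -63.79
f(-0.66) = 1.73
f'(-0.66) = -7.81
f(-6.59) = 1388.49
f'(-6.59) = -632.21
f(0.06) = -1.02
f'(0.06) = -2.38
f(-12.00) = 8401.16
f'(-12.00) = -2103.69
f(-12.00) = 8401.16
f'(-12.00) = -2103.69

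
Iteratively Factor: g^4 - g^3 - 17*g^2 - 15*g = (g + 3)*(g^3 - 4*g^2 - 5*g) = (g + 1)*(g + 3)*(g^2 - 5*g) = g*(g + 1)*(g + 3)*(g - 5)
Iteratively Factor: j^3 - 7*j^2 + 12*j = (j - 4)*(j^2 - 3*j) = (j - 4)*(j - 3)*(j)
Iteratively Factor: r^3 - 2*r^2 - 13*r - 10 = (r + 1)*(r^2 - 3*r - 10) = (r + 1)*(r + 2)*(r - 5)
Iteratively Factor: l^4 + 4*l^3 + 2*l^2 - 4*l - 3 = (l + 1)*(l^3 + 3*l^2 - l - 3) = (l + 1)^2*(l^2 + 2*l - 3) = (l - 1)*(l + 1)^2*(l + 3)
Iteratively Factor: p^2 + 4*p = (p)*(p + 4)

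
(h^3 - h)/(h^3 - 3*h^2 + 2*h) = (h + 1)/(h - 2)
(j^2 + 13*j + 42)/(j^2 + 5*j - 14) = (j + 6)/(j - 2)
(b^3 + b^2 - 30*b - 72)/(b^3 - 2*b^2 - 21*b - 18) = (b + 4)/(b + 1)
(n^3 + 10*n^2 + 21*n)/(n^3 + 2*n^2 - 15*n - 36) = n*(n + 7)/(n^2 - n - 12)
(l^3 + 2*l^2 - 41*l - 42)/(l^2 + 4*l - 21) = (l^2 - 5*l - 6)/(l - 3)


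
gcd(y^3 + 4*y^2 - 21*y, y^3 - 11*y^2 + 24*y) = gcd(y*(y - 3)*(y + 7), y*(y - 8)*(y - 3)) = y^2 - 3*y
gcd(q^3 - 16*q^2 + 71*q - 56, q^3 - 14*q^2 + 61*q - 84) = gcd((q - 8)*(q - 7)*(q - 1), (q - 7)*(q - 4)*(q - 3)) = q - 7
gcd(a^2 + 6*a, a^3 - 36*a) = a^2 + 6*a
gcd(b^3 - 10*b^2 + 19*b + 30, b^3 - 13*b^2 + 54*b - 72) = b - 6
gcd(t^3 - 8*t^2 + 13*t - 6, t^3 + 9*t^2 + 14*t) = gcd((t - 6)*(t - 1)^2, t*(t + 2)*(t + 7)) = 1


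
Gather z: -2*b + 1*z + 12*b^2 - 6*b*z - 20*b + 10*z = 12*b^2 - 22*b + z*(11 - 6*b)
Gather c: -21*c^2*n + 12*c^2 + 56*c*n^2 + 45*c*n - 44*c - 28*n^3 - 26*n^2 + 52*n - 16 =c^2*(12 - 21*n) + c*(56*n^2 + 45*n - 44) - 28*n^3 - 26*n^2 + 52*n - 16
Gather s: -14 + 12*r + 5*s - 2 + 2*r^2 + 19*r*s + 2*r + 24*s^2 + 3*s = 2*r^2 + 14*r + 24*s^2 + s*(19*r + 8) - 16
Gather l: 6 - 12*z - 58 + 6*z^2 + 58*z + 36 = 6*z^2 + 46*z - 16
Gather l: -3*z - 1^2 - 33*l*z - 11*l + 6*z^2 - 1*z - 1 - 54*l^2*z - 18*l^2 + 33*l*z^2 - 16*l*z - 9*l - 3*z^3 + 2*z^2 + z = l^2*(-54*z - 18) + l*(33*z^2 - 49*z - 20) - 3*z^3 + 8*z^2 - 3*z - 2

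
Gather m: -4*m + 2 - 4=-4*m - 2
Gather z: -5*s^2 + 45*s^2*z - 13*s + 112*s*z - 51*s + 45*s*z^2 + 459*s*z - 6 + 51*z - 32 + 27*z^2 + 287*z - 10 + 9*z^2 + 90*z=-5*s^2 - 64*s + z^2*(45*s + 36) + z*(45*s^2 + 571*s + 428) - 48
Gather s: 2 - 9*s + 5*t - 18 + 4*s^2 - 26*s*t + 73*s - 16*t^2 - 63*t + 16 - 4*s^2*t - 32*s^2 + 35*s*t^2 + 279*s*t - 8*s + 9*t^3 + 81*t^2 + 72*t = s^2*(-4*t - 28) + s*(35*t^2 + 253*t + 56) + 9*t^3 + 65*t^2 + 14*t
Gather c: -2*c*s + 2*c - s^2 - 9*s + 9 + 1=c*(2 - 2*s) - s^2 - 9*s + 10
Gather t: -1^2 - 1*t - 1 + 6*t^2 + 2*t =6*t^2 + t - 2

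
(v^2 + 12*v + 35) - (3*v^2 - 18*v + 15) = -2*v^2 + 30*v + 20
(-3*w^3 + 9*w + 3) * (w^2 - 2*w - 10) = -3*w^5 + 6*w^4 + 39*w^3 - 15*w^2 - 96*w - 30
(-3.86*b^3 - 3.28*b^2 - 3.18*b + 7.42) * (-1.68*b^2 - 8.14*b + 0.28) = 6.4848*b^5 + 36.9308*b^4 + 30.9608*b^3 + 12.5012*b^2 - 61.2892*b + 2.0776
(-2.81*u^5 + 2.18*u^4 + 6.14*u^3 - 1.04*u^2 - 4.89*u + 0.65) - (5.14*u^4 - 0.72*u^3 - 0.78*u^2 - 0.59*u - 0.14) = -2.81*u^5 - 2.96*u^4 + 6.86*u^3 - 0.26*u^2 - 4.3*u + 0.79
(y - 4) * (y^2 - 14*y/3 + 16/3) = y^3 - 26*y^2/3 + 24*y - 64/3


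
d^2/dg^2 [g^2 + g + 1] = 2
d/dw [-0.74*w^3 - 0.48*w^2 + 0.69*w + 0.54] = -2.22*w^2 - 0.96*w + 0.69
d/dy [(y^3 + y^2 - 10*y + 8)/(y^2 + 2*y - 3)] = (y^2 + 6*y + 14)/(y^2 + 6*y + 9)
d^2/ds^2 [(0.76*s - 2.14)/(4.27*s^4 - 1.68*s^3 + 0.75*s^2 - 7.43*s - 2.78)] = (166.284048*s^7 - 867.599096*s^6 + 488.018664*s^5 - 56.914116*s^4 + 477.032688*s^3 - 514.927572*s^2 + 141.026436*s - 276.59698)/(77.854483*s^12 - 91.893816*s^11 + 77.178969*s^10 - 443.434173*s^9 + 181.292727*s^8 - 88.858098*s^7 + 686.810928*s^6 + 259.437327*s^5 + 10.314147*s^4 - 356.174243*s^3 - 443.019966*s^2 - 172.266036*s - 21.484952)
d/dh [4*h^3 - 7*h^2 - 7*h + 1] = 12*h^2 - 14*h - 7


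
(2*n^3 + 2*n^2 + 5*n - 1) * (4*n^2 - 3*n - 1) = 8*n^5 + 2*n^4 + 12*n^3 - 21*n^2 - 2*n + 1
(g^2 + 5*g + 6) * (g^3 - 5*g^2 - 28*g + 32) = g^5 - 47*g^3 - 138*g^2 - 8*g + 192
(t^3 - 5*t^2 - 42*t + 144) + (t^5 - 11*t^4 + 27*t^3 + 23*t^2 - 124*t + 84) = t^5 - 11*t^4 + 28*t^3 + 18*t^2 - 166*t + 228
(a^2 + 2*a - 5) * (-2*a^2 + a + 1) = -2*a^4 - 3*a^3 + 13*a^2 - 3*a - 5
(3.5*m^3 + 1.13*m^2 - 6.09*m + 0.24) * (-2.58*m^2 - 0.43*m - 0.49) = -9.03*m^5 - 4.4204*m^4 + 13.5113*m^3 + 1.4458*m^2 + 2.8809*m - 0.1176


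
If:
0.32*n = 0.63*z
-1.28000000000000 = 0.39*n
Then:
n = -3.28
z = -1.67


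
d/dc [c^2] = 2*c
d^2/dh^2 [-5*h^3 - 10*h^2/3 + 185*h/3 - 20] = -30*h - 20/3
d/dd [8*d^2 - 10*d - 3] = 16*d - 10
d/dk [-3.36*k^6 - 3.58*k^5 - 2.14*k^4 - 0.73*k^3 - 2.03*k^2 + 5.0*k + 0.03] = -20.16*k^5 - 17.9*k^4 - 8.56*k^3 - 2.19*k^2 - 4.06*k + 5.0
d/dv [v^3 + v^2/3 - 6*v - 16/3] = 3*v^2 + 2*v/3 - 6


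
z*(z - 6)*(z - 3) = z^3 - 9*z^2 + 18*z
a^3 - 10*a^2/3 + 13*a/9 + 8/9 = (a - 8/3)*(a - 1)*(a + 1/3)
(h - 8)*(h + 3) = h^2 - 5*h - 24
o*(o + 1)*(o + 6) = o^3 + 7*o^2 + 6*o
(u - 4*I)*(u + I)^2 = u^3 - 2*I*u^2 + 7*u + 4*I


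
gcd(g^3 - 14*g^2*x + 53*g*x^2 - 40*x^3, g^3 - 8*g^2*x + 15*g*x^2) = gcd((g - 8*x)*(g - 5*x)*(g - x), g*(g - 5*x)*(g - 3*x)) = -g + 5*x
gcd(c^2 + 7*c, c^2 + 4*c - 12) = 1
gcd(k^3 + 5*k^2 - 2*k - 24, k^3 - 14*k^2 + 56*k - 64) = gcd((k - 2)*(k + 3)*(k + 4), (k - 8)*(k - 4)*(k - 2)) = k - 2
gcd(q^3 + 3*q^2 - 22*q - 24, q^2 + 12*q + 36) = q + 6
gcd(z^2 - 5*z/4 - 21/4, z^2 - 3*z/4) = 1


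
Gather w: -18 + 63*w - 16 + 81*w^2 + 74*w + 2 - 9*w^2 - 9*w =72*w^2 + 128*w - 32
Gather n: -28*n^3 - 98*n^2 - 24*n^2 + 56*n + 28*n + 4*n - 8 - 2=-28*n^3 - 122*n^2 + 88*n - 10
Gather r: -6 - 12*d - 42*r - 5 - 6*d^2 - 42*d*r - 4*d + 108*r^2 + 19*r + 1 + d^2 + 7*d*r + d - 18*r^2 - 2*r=-5*d^2 - 15*d + 90*r^2 + r*(-35*d - 25) - 10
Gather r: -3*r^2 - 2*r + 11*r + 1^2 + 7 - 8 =-3*r^2 + 9*r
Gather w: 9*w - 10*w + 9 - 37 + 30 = 2 - w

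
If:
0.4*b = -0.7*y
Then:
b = -1.75*y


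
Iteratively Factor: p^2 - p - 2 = (p - 2)*(p + 1)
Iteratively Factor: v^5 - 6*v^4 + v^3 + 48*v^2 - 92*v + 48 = (v - 1)*(v^4 - 5*v^3 - 4*v^2 + 44*v - 48) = (v - 2)*(v - 1)*(v^3 - 3*v^2 - 10*v + 24) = (v - 2)^2*(v - 1)*(v^2 - v - 12) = (v - 4)*(v - 2)^2*(v - 1)*(v + 3)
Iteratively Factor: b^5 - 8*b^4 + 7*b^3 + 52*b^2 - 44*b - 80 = (b + 2)*(b^4 - 10*b^3 + 27*b^2 - 2*b - 40) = (b - 2)*(b + 2)*(b^3 - 8*b^2 + 11*b + 20) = (b - 4)*(b - 2)*(b + 2)*(b^2 - 4*b - 5) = (b - 5)*(b - 4)*(b - 2)*(b + 2)*(b + 1)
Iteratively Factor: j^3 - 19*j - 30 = (j - 5)*(j^2 + 5*j + 6) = (j - 5)*(j + 3)*(j + 2)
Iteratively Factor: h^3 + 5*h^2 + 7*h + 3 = (h + 1)*(h^2 + 4*h + 3) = (h + 1)*(h + 3)*(h + 1)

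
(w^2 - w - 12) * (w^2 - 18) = w^4 - w^3 - 30*w^2 + 18*w + 216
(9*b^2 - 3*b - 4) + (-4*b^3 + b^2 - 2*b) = -4*b^3 + 10*b^2 - 5*b - 4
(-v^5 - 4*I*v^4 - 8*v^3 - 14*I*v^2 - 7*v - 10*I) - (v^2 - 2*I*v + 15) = -v^5 - 4*I*v^4 - 8*v^3 - v^2 - 14*I*v^2 - 7*v + 2*I*v - 15 - 10*I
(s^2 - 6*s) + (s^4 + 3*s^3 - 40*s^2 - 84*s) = s^4 + 3*s^3 - 39*s^2 - 90*s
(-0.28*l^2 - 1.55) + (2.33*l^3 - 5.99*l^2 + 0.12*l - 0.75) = 2.33*l^3 - 6.27*l^2 + 0.12*l - 2.3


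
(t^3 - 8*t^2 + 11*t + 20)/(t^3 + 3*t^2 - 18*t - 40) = (t^2 - 4*t - 5)/(t^2 + 7*t + 10)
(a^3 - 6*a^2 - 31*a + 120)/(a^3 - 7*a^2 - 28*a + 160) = (a - 3)/(a - 4)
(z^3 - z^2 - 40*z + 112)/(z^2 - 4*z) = z + 3 - 28/z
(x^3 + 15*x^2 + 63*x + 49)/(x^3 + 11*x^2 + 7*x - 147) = (x + 1)/(x - 3)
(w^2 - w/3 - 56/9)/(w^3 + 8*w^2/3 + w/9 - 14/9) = (3*w - 8)/(3*w^2 + w - 2)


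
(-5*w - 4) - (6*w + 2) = -11*w - 6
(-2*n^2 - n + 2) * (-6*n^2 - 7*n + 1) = 12*n^4 + 20*n^3 - 7*n^2 - 15*n + 2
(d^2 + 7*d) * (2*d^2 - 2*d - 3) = 2*d^4 + 12*d^3 - 17*d^2 - 21*d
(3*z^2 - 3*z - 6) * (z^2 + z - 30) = 3*z^4 - 99*z^2 + 84*z + 180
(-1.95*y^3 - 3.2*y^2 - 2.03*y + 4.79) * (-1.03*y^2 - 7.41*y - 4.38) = 2.0085*y^5 + 17.7455*y^4 + 34.3439*y^3 + 24.1246*y^2 - 26.6025*y - 20.9802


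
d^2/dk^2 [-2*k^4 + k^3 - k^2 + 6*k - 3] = -24*k^2 + 6*k - 2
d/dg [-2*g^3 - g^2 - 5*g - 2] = -6*g^2 - 2*g - 5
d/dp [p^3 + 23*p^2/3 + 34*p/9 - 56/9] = 3*p^2 + 46*p/3 + 34/9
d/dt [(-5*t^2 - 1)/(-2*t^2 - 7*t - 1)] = (35*t^2 + 6*t - 7)/(4*t^4 + 28*t^3 + 53*t^2 + 14*t + 1)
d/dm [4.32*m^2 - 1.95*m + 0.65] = 8.64*m - 1.95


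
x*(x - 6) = x^2 - 6*x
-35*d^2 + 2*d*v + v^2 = (-5*d + v)*(7*d + v)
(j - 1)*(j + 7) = j^2 + 6*j - 7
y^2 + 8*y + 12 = (y + 2)*(y + 6)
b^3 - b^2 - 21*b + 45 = (b - 3)^2*(b + 5)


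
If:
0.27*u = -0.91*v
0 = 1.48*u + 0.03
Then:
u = -0.02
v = 0.01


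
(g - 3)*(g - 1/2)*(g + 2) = g^3 - 3*g^2/2 - 11*g/2 + 3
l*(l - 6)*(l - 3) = l^3 - 9*l^2 + 18*l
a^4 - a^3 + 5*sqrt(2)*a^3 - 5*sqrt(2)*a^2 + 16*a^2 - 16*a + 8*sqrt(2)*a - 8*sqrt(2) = (a - 1)*(a + sqrt(2))*(a + 2*sqrt(2))^2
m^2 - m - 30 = (m - 6)*(m + 5)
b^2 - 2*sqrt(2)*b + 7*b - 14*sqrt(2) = (b + 7)*(b - 2*sqrt(2))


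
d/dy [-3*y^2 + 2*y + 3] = 2 - 6*y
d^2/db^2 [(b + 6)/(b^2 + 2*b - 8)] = 2*(4*(b + 1)^2*(b + 6) - (3*b + 8)*(b^2 + 2*b - 8))/(b^2 + 2*b - 8)^3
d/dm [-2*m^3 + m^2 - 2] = 2*m*(1 - 3*m)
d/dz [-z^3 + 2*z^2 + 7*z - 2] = -3*z^2 + 4*z + 7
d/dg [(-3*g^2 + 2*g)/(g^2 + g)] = -5/(g^2 + 2*g + 1)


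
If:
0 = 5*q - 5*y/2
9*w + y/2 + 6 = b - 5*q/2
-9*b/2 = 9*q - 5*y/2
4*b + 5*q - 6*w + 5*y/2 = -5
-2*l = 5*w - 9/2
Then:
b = 216/253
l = 2084/759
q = -243/253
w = -301/1518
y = -486/253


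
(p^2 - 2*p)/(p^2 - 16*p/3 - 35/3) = 3*p*(2 - p)/(-3*p^2 + 16*p + 35)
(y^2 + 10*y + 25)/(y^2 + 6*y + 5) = (y + 5)/(y + 1)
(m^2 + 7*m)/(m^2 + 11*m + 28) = m/(m + 4)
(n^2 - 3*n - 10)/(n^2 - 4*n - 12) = (n - 5)/(n - 6)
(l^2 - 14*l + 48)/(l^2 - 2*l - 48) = (l - 6)/(l + 6)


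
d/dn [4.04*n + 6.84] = 4.04000000000000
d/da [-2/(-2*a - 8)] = -1/(a + 4)^2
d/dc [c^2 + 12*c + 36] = 2*c + 12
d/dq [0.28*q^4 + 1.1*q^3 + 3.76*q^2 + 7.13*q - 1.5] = 1.12*q^3 + 3.3*q^2 + 7.52*q + 7.13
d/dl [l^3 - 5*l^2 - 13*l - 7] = 3*l^2 - 10*l - 13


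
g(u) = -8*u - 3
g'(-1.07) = -8.00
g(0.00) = -3.00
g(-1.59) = 9.72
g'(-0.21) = -8.00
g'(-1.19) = -8.00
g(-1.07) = 5.56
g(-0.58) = 1.64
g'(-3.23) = -8.00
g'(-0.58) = -8.00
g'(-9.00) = -8.00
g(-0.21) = -1.32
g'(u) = -8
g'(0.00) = -8.00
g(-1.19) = 6.52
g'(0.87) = -8.00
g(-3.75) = 27.00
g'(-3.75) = -8.00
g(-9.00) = 69.00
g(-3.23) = 22.84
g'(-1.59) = -8.00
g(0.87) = -9.96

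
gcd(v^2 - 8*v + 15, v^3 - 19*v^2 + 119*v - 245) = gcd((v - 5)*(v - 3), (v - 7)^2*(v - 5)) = v - 5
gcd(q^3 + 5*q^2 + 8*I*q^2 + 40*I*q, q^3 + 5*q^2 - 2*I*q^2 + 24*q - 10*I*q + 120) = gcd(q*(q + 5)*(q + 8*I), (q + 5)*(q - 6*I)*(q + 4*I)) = q + 5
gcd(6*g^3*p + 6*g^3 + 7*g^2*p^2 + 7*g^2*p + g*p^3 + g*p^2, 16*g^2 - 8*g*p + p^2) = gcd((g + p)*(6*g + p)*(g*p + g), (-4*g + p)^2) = 1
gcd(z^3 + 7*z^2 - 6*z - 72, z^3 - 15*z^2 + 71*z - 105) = z - 3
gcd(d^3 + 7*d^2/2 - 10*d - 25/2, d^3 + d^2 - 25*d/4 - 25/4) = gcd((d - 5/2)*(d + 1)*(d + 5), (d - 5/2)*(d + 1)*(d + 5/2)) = d^2 - 3*d/2 - 5/2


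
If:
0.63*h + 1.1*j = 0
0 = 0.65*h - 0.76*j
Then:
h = 0.00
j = 0.00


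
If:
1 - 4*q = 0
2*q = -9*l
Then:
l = -1/18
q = 1/4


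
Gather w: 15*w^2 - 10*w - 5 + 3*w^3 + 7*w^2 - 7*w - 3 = 3*w^3 + 22*w^2 - 17*w - 8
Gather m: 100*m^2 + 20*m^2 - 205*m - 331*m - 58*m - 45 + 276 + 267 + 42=120*m^2 - 594*m + 540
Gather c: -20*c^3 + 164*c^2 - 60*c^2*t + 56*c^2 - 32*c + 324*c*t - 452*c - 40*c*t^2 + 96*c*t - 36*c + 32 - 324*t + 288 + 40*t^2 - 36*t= -20*c^3 + c^2*(220 - 60*t) + c*(-40*t^2 + 420*t - 520) + 40*t^2 - 360*t + 320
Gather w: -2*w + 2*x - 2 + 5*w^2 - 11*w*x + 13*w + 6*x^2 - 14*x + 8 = 5*w^2 + w*(11 - 11*x) + 6*x^2 - 12*x + 6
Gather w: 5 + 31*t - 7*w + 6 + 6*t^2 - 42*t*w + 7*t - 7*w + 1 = 6*t^2 + 38*t + w*(-42*t - 14) + 12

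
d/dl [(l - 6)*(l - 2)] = 2*l - 8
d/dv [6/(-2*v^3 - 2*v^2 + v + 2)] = 6*(6*v^2 + 4*v - 1)/(2*v^3 + 2*v^2 - v - 2)^2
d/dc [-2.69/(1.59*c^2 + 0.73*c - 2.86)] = (8.5542*c + 1.9637)/(1.59*c^2 + 0.73*c - 2.86)^2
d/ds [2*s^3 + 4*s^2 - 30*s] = 6*s^2 + 8*s - 30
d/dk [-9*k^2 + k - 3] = 1 - 18*k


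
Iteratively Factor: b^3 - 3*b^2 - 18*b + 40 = (b + 4)*(b^2 - 7*b + 10) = (b - 5)*(b + 4)*(b - 2)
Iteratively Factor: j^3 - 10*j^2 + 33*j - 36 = (j - 4)*(j^2 - 6*j + 9) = (j - 4)*(j - 3)*(j - 3)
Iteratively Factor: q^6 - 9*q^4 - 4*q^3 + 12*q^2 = (q - 1)*(q^5 + q^4 - 8*q^3 - 12*q^2) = q*(q - 1)*(q^4 + q^3 - 8*q^2 - 12*q) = q*(q - 3)*(q - 1)*(q^3 + 4*q^2 + 4*q) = q*(q - 3)*(q - 1)*(q + 2)*(q^2 + 2*q) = q^2*(q - 3)*(q - 1)*(q + 2)*(q + 2)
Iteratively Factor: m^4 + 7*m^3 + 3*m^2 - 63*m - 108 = (m + 3)*(m^3 + 4*m^2 - 9*m - 36) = (m - 3)*(m + 3)*(m^2 + 7*m + 12) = (m - 3)*(m + 3)^2*(m + 4)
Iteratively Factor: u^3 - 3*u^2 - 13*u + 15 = (u + 3)*(u^2 - 6*u + 5) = (u - 5)*(u + 3)*(u - 1)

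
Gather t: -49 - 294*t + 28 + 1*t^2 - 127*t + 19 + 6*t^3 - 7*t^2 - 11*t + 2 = 6*t^3 - 6*t^2 - 432*t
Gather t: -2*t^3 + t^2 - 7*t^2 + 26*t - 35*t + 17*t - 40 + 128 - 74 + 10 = -2*t^3 - 6*t^2 + 8*t + 24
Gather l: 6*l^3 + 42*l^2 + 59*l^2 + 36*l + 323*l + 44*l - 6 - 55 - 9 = 6*l^3 + 101*l^2 + 403*l - 70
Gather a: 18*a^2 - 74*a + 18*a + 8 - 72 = 18*a^2 - 56*a - 64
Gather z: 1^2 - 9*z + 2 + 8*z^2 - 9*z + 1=8*z^2 - 18*z + 4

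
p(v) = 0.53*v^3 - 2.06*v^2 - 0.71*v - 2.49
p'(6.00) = 31.81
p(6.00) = 33.57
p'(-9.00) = 165.16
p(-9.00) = -549.33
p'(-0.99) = 4.93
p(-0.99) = -4.32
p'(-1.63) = 10.23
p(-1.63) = -9.10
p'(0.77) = -2.94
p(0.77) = -4.02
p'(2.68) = -0.33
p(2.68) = -8.99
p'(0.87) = -3.09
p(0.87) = -4.32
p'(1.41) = -3.36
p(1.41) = -6.10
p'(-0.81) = 3.67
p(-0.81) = -3.55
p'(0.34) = -1.93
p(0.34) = -2.95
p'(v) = 1.59*v^2 - 4.12*v - 0.71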